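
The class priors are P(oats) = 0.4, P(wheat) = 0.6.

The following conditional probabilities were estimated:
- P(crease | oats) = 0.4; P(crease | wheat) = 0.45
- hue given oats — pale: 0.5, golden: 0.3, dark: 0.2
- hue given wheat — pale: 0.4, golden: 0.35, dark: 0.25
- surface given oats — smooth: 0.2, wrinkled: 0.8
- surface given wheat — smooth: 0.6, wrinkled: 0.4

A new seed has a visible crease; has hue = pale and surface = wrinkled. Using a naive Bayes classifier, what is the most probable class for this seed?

oats: 0.4 × 0.4 × 0.5 × 0.8 = 0.064
wheat: 0.6 × 0.45 × 0.4 × 0.4 = 0.0432
Highest score → oats.

oats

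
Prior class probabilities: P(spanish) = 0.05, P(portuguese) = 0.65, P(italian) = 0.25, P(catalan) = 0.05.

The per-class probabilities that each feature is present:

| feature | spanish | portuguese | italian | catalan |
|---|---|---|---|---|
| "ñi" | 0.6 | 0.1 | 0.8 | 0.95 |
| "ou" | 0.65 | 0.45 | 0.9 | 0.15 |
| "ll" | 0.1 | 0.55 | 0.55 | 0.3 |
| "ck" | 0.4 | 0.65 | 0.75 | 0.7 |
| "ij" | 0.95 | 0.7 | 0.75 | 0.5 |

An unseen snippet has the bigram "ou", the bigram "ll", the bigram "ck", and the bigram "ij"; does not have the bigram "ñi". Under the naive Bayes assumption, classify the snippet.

spanish: 0.05 × (1−0.6) × 0.65 × 0.1 × 0.4 × 0.95 = 0.000494
portuguese: 0.65 × (1−0.1) × 0.45 × 0.55 × 0.65 × 0.7 = 0.0658783125
italian: 0.25 × (1−0.8) × 0.9 × 0.55 × 0.75 × 0.75 = 0.013921875
catalan: 0.05 × (1−0.95) × 0.15 × 0.3 × 0.7 × 0.5 = 0.000039375
Highest score → portuguese.

portuguese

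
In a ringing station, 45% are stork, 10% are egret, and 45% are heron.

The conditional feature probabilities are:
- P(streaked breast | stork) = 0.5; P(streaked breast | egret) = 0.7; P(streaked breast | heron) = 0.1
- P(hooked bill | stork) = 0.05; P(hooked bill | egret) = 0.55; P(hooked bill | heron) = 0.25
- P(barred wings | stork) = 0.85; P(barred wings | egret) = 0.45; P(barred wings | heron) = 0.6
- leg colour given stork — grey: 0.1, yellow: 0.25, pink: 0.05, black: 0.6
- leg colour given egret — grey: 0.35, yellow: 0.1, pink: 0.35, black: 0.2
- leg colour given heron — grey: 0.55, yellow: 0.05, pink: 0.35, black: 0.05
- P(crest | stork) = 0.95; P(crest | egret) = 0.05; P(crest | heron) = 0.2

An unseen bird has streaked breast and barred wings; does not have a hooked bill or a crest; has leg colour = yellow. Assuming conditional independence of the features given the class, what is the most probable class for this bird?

stork: 0.45 × 0.5 × (1−0.05) × 0.85 × 0.25 × (1−0.95) = 0.00227109375
egret: 0.1 × 0.7 × (1−0.55) × 0.45 × 0.1 × (1−0.05) = 0.001346625
heron: 0.45 × 0.1 × (1−0.25) × 0.6 × 0.05 × (1−0.2) = 0.00081
Highest score → stork.

stork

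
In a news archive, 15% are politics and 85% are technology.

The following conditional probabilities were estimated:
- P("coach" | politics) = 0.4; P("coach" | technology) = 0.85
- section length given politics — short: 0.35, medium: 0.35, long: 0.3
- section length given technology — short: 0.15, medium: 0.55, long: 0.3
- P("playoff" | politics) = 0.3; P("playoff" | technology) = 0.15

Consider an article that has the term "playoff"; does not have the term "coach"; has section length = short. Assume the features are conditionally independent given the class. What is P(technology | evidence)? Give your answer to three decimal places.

politics: 0.15 × (1−0.4) × 0.35 × 0.3 = 0.00945
technology: 0.85 × (1−0.85) × 0.15 × 0.15 = 0.00286875
P(technology | x) = 0.00286875 / 0.01231875 ≈ 0.233

0.233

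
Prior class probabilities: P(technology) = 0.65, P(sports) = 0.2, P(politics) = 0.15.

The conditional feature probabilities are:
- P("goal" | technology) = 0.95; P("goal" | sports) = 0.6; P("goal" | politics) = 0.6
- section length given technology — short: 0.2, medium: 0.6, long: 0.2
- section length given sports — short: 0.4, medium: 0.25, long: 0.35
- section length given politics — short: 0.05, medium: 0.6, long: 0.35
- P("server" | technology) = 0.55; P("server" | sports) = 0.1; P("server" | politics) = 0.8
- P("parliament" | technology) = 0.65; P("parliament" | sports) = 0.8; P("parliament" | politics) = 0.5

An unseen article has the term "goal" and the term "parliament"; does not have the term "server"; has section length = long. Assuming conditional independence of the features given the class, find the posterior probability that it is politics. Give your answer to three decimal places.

technology: 0.65 × 0.95 × 0.2 × (1−0.55) × 0.65 = 0.03612375
sports: 0.2 × 0.6 × 0.35 × (1−0.1) × 0.8 = 0.03024
politics: 0.15 × 0.6 × 0.35 × (1−0.8) × 0.5 = 0.00315
P(politics | x) = 0.00315 / 0.06951375 ≈ 0.045

0.045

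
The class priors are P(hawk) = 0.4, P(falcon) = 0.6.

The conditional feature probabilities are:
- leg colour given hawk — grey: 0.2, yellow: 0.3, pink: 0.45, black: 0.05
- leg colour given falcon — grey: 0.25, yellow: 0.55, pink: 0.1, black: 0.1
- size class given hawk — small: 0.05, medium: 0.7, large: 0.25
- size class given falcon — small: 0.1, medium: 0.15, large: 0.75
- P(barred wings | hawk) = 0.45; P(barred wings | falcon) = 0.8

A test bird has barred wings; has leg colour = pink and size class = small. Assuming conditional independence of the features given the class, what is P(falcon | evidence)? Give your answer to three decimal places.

hawk: 0.4 × 0.45 × 0.05 × 0.45 = 0.00405
falcon: 0.6 × 0.1 × 0.1 × 0.8 = 0.0048
P(falcon | x) = 0.0048 / 0.00885 ≈ 0.542

0.542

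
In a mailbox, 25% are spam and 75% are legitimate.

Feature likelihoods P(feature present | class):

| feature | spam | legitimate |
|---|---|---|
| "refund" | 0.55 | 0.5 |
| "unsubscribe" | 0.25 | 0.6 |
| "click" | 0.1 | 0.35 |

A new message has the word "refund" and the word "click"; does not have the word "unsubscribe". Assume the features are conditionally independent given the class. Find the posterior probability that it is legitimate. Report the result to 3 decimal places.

spam: 0.25 × 0.55 × (1−0.25) × 0.1 = 0.0103125
legitimate: 0.75 × 0.5 × (1−0.6) × 0.35 = 0.0525
P(legitimate | x) = 0.0525 / 0.0628125 ≈ 0.836

0.836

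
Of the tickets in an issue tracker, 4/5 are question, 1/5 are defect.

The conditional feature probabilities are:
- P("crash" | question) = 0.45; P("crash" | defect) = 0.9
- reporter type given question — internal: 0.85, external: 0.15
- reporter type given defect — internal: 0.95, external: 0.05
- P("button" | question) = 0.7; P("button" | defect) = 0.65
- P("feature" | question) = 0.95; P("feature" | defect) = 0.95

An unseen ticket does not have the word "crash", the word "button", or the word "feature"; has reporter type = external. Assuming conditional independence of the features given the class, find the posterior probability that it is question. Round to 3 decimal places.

0.983

question: 0.8 × (1−0.45) × 0.15 × (1−0.7) × (1−0.95) = 0.00099
defect: 0.2 × (1−0.9) × 0.05 × (1−0.65) × (1−0.95) = 0.0000175
P(question | x) = 0.00099 / 0.0010075 ≈ 0.983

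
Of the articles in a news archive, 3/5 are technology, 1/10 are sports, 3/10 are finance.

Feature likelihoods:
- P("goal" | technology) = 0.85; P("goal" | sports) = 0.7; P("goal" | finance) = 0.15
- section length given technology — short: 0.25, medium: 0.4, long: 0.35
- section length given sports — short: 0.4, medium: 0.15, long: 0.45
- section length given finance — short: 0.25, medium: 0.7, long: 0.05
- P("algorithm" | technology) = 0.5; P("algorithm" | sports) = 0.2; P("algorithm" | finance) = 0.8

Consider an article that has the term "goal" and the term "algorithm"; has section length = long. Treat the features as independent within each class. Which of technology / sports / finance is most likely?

technology: 0.6 × 0.85 × 0.35 × 0.5 = 0.08925
sports: 0.1 × 0.7 × 0.45 × 0.2 = 0.0063
finance: 0.3 × 0.15 × 0.05 × 0.8 = 0.0018
Highest score → technology.

technology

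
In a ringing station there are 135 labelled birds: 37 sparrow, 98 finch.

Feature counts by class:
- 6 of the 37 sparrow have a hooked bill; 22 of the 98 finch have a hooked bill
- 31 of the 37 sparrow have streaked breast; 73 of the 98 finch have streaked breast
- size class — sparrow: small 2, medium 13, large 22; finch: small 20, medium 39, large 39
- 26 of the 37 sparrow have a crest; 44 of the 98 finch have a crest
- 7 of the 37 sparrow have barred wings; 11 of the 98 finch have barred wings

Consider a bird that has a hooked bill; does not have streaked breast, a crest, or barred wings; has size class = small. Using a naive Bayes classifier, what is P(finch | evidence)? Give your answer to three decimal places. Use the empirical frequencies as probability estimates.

0.978

sparrow: (37/135) × (6/37) × (6/37) × (2/37) × (11/37) × (30/37) ≈ 0.0000939087
finch: (98/135) × (22/98) × (25/98) × (20/98) × (54/98) × (87/98) ≈ 0.00415019
P(finch | x) = 0.00415019 / 0.0042440987 ≈ 0.978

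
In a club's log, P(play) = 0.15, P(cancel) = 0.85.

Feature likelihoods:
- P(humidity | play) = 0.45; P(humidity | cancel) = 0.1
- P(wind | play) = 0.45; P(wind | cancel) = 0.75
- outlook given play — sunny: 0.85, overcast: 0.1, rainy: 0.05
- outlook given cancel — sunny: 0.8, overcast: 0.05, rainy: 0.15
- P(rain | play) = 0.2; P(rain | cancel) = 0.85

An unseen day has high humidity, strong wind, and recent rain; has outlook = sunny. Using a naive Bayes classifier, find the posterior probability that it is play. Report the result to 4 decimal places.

0.1064

play: 0.15 × 0.45 × 0.45 × 0.85 × 0.2 = 0.00516375
cancel: 0.85 × 0.1 × 0.75 × 0.8 × 0.85 = 0.04335
P(play | x) = 0.00516375 / 0.04851375 ≈ 0.1064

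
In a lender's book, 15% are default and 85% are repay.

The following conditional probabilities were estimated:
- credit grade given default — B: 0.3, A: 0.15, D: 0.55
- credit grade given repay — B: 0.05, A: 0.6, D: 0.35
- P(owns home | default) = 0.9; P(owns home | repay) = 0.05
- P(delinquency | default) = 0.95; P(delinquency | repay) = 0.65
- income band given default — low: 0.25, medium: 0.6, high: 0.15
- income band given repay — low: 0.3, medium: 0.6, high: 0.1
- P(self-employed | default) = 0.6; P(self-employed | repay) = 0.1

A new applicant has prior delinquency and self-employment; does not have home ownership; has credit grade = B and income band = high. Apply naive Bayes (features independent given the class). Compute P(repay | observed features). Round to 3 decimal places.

0.406

default: 0.15 × 0.3 × (1−0.9) × 0.95 × 0.15 × 0.6 = 0.00038475
repay: 0.85 × 0.05 × (1−0.05) × 0.65 × 0.1 × 0.1 = 0.0002624375
P(repay | x) = 0.0002624375 / 0.0006471875 ≈ 0.406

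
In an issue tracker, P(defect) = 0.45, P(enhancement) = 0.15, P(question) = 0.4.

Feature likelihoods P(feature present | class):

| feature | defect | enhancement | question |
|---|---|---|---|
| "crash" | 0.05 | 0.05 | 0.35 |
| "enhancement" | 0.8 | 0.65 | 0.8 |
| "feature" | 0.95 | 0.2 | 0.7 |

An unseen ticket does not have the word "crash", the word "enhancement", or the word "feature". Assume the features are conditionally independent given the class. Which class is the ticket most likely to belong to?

enhancement

defect: 0.45 × (1−0.05) × (1−0.8) × (1−0.95) = 0.004275
enhancement: 0.15 × (1−0.05) × (1−0.65) × (1−0.2) = 0.0399
question: 0.4 × (1−0.35) × (1−0.8) × (1−0.7) = 0.0156
Highest score → enhancement.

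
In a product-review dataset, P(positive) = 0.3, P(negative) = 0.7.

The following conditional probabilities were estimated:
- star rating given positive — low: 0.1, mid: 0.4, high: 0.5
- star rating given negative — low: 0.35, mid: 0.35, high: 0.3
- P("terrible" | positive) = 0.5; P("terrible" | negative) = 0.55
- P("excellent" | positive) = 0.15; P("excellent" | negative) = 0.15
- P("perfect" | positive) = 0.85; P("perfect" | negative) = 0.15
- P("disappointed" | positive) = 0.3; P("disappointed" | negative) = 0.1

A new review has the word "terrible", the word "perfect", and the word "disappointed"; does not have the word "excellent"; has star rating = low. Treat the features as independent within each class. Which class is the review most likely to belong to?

positive

positive: 0.3 × 0.1 × 0.5 × (1−0.15) × 0.85 × 0.3 = 0.00325125
negative: 0.7 × 0.35 × 0.55 × (1−0.15) × 0.15 × 0.1 = 0.0017180625
Highest score → positive.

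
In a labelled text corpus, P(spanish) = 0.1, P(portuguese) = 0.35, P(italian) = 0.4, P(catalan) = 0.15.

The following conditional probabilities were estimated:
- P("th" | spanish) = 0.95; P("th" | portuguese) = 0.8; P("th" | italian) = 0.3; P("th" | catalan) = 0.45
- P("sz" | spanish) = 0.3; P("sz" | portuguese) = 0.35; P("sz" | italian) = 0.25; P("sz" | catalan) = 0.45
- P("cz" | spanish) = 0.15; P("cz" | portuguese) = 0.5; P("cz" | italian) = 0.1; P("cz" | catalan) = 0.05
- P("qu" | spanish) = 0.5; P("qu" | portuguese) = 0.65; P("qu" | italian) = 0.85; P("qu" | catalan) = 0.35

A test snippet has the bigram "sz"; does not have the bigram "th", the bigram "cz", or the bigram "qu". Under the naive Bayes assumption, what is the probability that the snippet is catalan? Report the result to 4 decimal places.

0.6146

spanish: 0.1 × (1−0.95) × 0.3 × (1−0.15) × (1−0.5) = 0.0006375
portuguese: 0.35 × (1−0.8) × 0.35 × (1−0.5) × (1−0.65) = 0.0042875
italian: 0.4 × (1−0.3) × 0.25 × (1−0.1) × (1−0.85) = 0.00945
catalan: 0.15 × (1−0.45) × 0.45 × (1−0.05) × (1−0.35) = 0.0229246875
P(catalan | x) = 0.0229246875 / 0.0372996875 ≈ 0.6146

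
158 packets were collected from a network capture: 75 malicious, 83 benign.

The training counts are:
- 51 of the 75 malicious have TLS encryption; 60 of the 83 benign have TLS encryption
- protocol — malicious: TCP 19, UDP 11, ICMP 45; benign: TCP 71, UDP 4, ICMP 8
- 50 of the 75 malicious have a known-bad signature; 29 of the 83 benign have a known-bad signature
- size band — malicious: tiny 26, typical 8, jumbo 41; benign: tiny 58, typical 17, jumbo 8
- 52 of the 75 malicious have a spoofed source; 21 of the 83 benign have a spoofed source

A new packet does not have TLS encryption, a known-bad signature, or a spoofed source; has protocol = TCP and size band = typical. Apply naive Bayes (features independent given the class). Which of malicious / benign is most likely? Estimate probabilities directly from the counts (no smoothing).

benign

malicious: (75/158) × (24/75) × (19/75) × (25/75) × (8/75) × (23/75) ≈ 0.000419586
benign: (83/158) × (23/83) × (71/83) × (54/83) × (17/83) × (62/83) ≈ 0.0123951
Highest score → benign.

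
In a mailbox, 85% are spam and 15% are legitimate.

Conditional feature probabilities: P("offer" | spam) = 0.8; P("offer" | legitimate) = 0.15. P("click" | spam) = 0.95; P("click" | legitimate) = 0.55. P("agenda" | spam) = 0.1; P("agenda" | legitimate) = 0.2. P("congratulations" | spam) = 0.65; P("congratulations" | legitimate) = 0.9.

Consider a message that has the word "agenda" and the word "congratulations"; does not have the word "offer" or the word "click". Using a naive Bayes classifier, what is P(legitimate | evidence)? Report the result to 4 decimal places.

0.9492

spam: 0.85 × (1−0.8) × (1−0.95) × 0.1 × 0.65 = 0.0005525
legitimate: 0.15 × (1−0.15) × (1−0.55) × 0.2 × 0.9 = 0.0103275
P(legitimate | x) = 0.0103275 / 0.01088 ≈ 0.9492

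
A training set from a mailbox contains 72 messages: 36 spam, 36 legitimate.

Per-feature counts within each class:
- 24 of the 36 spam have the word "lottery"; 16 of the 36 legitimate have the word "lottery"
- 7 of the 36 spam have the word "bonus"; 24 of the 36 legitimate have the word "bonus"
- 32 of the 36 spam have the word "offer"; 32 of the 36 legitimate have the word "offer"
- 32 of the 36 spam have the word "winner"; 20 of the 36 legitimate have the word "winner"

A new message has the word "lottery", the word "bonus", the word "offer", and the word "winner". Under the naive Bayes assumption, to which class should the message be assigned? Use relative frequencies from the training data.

spam: (36/72) × (24/36) × (7/36) × (32/36) × (32/36) ≈ 0.0512117
legitimate: (36/72) × (16/36) × (24/36) × (32/36) × (20/36) ≈ 0.0731596
Highest score → legitimate.

legitimate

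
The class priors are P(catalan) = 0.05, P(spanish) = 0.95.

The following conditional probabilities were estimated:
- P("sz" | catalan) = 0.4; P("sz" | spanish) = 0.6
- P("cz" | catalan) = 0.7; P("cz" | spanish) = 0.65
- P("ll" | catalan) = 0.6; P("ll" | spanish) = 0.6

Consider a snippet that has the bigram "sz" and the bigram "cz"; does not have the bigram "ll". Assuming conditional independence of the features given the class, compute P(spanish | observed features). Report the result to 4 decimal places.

catalan: 0.05 × 0.4 × 0.7 × (1−0.6) = 0.0056
spanish: 0.95 × 0.6 × 0.65 × (1−0.6) = 0.1482
P(spanish | x) = 0.1482 / 0.1538 ≈ 0.9636

0.9636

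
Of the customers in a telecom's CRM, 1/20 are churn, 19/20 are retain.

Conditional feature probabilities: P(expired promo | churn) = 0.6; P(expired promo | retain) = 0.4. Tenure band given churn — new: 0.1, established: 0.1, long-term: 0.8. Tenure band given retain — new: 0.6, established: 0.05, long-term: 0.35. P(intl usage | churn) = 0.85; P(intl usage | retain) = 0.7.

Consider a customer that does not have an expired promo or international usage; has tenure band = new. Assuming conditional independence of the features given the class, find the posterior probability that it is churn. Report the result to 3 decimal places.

0.003

churn: 0.05 × (1−0.6) × 0.1 × (1−0.85) = 0.0003
retain: 0.95 × (1−0.4) × 0.6 × (1−0.7) = 0.1026
P(churn | x) = 0.0003 / 0.1029 ≈ 0.003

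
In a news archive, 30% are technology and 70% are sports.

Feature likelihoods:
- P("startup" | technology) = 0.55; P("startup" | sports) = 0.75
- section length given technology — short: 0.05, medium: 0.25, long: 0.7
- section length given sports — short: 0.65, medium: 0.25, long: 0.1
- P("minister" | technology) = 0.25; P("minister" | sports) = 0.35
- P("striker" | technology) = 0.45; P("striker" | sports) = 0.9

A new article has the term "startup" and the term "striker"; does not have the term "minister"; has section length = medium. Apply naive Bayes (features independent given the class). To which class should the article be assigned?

technology: 0.3 × 0.55 × 0.25 × (1−0.25) × 0.45 = 0.013921875
sports: 0.7 × 0.75 × 0.25 × (1−0.35) × 0.9 = 0.07678125
Highest score → sports.

sports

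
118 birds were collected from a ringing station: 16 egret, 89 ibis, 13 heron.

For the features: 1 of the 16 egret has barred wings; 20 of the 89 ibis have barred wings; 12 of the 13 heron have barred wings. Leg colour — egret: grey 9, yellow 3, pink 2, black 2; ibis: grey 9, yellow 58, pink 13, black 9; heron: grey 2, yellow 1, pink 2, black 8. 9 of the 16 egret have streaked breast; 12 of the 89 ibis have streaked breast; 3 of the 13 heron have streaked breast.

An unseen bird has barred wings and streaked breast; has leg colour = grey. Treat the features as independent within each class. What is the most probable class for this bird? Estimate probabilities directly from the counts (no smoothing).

egret: (16/118) × (1/16) × (9/16) × (9/16) ≈ 0.00268141
ibis: (89/118) × (20/89) × (9/89) × (12/89) ≈ 0.00231096
heron: (13/118) × (12/13) × (2/13) × (3/13) ≈ 0.00361047
Highest score → heron.

heron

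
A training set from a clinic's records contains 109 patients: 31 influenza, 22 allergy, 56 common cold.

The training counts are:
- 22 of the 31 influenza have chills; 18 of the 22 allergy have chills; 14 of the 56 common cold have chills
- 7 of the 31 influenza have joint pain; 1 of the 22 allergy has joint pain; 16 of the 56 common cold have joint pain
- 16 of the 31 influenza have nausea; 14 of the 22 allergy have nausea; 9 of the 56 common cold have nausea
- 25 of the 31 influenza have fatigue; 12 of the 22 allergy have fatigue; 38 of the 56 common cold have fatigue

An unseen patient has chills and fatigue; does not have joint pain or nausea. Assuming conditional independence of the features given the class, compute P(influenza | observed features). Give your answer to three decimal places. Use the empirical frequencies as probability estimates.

influenza: (31/109) × (22/31) × (24/31) × (15/31) × (25/31) ≈ 0.0609753
allergy: (22/109) × (18/22) × (21/22) × (8/22) × (12/22) ≈ 0.0312657
common cold: (56/109) × (14/56) × (40/56) × (47/56) × (38/56) ≈ 0.0522491
P(influenza | x) = 0.0609753 / 0.1444901 ≈ 0.422

0.422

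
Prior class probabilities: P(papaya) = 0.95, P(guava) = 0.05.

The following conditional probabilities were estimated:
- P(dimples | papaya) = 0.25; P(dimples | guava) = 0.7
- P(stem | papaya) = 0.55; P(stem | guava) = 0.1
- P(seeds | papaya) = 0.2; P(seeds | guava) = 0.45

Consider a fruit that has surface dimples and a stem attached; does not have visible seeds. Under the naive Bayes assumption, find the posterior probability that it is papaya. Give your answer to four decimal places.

papaya: 0.95 × 0.25 × 0.55 × (1−0.2) = 0.1045
guava: 0.05 × 0.7 × 0.1 × (1−0.45) = 0.001925
P(papaya | x) = 0.1045 / 0.106425 ≈ 0.9819

0.9819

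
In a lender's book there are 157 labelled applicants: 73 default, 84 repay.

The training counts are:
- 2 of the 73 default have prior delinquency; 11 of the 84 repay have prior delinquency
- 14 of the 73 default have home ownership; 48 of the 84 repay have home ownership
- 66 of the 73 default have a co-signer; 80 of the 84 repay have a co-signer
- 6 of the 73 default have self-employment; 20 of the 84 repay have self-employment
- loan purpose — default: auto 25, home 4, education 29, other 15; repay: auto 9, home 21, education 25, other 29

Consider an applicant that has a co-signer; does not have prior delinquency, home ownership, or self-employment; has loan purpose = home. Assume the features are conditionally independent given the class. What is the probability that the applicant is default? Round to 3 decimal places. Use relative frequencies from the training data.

0.315

default: (73/157) × (71/73) × (59/73) × (66/73) × (67/73) × (4/73) ≈ 0.0166187
repay: (84/157) × (73/84) × (36/84) × (80/84) × (64/84) × (21/84) ≈ 0.0361491
P(default | x) = 0.0166187 / 0.0527678 ≈ 0.315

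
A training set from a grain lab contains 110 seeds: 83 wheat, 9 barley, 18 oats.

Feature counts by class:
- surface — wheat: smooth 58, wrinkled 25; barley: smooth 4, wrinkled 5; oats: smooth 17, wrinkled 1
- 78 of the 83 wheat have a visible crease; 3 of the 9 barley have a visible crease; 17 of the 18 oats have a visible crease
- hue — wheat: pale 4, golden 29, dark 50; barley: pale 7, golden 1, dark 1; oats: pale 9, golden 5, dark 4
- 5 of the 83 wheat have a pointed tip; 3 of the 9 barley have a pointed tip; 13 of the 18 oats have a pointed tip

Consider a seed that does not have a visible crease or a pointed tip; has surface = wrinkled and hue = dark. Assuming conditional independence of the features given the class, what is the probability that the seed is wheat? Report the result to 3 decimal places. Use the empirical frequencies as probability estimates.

0.773

wheat: (83/110) × (25/83) × (5/83) × (50/83) × (78/83) ≈ 0.00775082
barley: (9/110) × (5/9) × (6/9) × (1/9) × (6/9) ≈ 0.00224467
oats: (18/110) × (1/18) × (1/18) × (4/18) × (5/18) ≈ 0.000031176
P(wheat | x) = 0.00775082 / 0.010026666 ≈ 0.773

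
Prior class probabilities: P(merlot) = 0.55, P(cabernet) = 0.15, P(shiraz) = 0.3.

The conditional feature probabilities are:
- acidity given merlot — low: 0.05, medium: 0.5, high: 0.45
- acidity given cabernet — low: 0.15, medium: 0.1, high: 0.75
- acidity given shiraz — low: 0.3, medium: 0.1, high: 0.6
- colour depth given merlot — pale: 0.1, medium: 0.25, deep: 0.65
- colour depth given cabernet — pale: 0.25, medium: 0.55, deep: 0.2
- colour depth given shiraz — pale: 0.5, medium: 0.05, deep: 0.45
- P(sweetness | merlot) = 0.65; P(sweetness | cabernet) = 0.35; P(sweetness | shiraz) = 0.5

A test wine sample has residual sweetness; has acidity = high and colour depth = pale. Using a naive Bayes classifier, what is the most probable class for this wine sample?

merlot: 0.55 × 0.45 × 0.1 × 0.65 = 0.0160875
cabernet: 0.15 × 0.75 × 0.25 × 0.35 = 0.00984375
shiraz: 0.3 × 0.6 × 0.5 × 0.5 = 0.045
Highest score → shiraz.

shiraz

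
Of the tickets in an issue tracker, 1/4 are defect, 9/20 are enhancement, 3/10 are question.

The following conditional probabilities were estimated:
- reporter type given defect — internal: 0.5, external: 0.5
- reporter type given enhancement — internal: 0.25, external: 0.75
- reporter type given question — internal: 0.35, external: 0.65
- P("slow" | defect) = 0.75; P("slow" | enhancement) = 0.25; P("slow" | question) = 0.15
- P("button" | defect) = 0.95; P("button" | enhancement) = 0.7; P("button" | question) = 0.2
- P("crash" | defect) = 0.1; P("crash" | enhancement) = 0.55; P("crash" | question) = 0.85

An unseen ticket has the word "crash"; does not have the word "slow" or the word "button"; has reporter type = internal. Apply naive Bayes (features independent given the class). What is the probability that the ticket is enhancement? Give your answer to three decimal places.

defect: 0.25 × 0.5 × (1−0.75) × (1−0.95) × 0.1 = 0.00015625
enhancement: 0.45 × 0.25 × (1−0.25) × (1−0.7) × 0.55 = 0.013921875
question: 0.3 × 0.35 × (1−0.15) × (1−0.2) × 0.85 = 0.06069
P(enhancement | x) = 0.013921875 / 0.074768125 ≈ 0.186

0.186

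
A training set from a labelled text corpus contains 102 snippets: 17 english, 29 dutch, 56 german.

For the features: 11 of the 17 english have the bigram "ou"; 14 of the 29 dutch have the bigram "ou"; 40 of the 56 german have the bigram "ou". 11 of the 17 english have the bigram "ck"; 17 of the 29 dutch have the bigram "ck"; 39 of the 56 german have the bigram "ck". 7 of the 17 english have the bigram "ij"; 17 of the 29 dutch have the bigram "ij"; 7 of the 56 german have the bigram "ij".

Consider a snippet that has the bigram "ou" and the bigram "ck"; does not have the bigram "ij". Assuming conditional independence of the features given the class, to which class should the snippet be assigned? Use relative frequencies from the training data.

german

english: (17/102) × (11/17) × (11/17) × (10/17) ≈ 0.0410476
dutch: (29/102) × (14/29) × (17/29) × (12/29) ≈ 0.0332937
german: (56/102) × (40/56) × (39/56) × (49/56) ≈ 0.238971
Highest score → german.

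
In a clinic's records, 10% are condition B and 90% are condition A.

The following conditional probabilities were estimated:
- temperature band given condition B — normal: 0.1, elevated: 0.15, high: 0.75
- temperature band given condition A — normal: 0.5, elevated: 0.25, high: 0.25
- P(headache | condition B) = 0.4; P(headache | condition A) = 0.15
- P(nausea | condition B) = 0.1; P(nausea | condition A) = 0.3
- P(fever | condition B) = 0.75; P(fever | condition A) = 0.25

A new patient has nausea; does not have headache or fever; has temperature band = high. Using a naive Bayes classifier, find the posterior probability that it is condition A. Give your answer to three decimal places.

condition B: 0.1 × 0.75 × (1−0.4) × 0.1 × (1−0.75) = 0.001125
condition A: 0.9 × 0.25 × (1−0.15) × 0.3 × (1−0.25) = 0.04303125
P(condition A | x) = 0.04303125 / 0.04415625 ≈ 0.975

0.975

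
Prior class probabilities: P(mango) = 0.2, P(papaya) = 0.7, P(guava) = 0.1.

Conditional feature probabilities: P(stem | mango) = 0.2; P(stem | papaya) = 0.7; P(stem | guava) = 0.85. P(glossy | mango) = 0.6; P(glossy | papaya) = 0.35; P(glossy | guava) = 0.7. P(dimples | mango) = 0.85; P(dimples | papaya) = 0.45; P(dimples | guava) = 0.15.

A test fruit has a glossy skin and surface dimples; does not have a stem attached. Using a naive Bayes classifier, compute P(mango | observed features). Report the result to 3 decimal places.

0.702

mango: 0.2 × (1−0.2) × 0.6 × 0.85 = 0.0816
papaya: 0.7 × (1−0.7) × 0.35 × 0.45 = 0.033075
guava: 0.1 × (1−0.85) × 0.7 × 0.15 = 0.001575
P(mango | x) = 0.0816 / 0.11625 ≈ 0.702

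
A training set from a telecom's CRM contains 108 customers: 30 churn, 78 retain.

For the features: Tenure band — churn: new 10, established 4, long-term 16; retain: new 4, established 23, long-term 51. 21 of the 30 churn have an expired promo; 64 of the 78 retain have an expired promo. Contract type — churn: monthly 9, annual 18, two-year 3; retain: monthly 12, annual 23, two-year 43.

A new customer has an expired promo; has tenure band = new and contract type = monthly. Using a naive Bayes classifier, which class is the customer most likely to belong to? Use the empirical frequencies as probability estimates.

churn

churn: (30/108) × (10/30) × (21/30) × (9/30) ≈ 0.0194444
retain: (78/108) × (4/78) × (64/78) × (12/78) ≈ 0.00467529
Highest score → churn.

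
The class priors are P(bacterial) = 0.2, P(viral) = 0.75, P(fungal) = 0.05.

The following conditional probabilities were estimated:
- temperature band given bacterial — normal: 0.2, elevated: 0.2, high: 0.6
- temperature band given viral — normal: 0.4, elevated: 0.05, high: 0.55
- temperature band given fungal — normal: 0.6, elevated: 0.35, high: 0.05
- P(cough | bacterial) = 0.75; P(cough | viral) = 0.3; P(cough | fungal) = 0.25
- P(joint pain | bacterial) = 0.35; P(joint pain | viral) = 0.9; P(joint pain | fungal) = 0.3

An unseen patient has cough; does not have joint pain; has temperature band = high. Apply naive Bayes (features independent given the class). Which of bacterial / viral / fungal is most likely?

bacterial

bacterial: 0.2 × 0.6 × 0.75 × (1−0.35) = 0.0585
viral: 0.75 × 0.55 × 0.3 × (1−0.9) = 0.012375
fungal: 0.05 × 0.05 × 0.25 × (1−0.3) = 0.0004375
Highest score → bacterial.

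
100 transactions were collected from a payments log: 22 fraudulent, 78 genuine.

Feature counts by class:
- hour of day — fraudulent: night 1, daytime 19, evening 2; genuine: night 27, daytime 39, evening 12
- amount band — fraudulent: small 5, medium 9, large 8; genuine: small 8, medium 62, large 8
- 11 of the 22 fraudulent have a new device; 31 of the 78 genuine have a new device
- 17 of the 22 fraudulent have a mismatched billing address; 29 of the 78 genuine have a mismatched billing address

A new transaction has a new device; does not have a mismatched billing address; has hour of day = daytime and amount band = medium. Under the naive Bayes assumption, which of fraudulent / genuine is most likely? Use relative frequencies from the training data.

genuine

fraudulent: (22/100) × (19/22) × (9/22) × (11/22) × (5/22) ≈ 0.00883264
genuine: (78/100) × (39/78) × (62/78) × (31/78) × (49/78) ≈ 0.0773981
Highest score → genuine.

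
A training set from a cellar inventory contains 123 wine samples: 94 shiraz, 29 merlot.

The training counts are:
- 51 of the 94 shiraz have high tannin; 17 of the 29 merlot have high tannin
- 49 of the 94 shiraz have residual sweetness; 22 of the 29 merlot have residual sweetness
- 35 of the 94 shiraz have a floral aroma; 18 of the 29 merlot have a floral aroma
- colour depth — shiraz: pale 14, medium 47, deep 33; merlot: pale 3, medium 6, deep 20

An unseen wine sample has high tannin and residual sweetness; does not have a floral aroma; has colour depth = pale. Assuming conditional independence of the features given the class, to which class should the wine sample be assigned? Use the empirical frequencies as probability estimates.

shiraz: (94/123) × (51/94) × (49/94) × (59/94) × (14/94) ≈ 0.0202049
merlot: (29/123) × (17/29) × (22/29) × (11/29) × (3/29) ≈ 0.00411421
Highest score → shiraz.

shiraz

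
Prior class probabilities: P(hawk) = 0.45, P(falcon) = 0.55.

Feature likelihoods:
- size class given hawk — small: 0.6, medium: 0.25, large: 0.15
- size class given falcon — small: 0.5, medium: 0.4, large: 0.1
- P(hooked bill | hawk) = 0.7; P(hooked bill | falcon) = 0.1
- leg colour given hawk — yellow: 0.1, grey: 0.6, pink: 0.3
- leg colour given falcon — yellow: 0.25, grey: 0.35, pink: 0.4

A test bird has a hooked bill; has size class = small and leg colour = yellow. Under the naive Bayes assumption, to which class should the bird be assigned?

hawk: 0.45 × 0.6 × 0.7 × 0.1 = 0.0189
falcon: 0.55 × 0.5 × 0.1 × 0.25 = 0.006875
Highest score → hawk.

hawk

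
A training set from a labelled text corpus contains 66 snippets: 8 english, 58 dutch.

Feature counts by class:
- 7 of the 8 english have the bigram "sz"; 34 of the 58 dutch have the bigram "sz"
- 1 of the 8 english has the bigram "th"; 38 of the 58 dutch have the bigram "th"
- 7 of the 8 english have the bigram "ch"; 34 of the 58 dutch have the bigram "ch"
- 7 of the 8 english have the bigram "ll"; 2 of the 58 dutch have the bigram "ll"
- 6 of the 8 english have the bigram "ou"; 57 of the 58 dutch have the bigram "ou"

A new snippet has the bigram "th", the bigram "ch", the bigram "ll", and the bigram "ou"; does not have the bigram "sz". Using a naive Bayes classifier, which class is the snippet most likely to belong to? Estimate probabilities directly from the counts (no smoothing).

dutch

english: (8/66) × (1/8) × (1/8) × (7/8) × (7/8) × (6/8) ≈ 0.00108754
dutch: (58/66) × (24/58) × (38/58) × (34/58) × (2/58) × (57/58) ≈ 0.00473285
Highest score → dutch.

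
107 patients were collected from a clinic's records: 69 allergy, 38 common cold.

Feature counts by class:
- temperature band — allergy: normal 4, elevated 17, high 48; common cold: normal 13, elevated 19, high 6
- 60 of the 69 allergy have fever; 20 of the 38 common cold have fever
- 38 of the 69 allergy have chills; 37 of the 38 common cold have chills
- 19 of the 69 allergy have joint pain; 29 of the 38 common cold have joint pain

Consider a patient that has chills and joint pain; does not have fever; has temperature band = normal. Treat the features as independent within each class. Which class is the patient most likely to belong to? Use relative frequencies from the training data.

allergy: (69/107) × (4/69) × (9/69) × (38/69) × (19/69) ≈ 0.00073945
common cold: (38/107) × (13/38) × (18/38) × (37/38) × (29/38) ≈ 0.0427643
Highest score → common cold.

common cold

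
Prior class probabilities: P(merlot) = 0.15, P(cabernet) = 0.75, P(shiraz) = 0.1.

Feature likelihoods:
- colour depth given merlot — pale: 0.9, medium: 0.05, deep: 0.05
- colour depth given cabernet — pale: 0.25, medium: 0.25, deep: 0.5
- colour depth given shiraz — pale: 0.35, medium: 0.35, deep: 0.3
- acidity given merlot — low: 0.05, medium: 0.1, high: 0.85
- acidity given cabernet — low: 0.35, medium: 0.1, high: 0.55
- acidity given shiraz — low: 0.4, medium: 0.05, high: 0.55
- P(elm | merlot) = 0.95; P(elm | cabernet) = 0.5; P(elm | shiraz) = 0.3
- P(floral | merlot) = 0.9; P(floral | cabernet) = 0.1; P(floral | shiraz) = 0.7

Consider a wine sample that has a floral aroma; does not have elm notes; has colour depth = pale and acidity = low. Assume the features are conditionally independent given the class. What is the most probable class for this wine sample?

merlot: 0.15 × 0.9 × 0.05 × (1−0.95) × 0.9 = 0.00030375
cabernet: 0.75 × 0.25 × 0.35 × (1−0.5) × 0.1 = 0.00328125
shiraz: 0.1 × 0.35 × 0.4 × (1−0.3) × 0.7 = 0.00686
Highest score → shiraz.

shiraz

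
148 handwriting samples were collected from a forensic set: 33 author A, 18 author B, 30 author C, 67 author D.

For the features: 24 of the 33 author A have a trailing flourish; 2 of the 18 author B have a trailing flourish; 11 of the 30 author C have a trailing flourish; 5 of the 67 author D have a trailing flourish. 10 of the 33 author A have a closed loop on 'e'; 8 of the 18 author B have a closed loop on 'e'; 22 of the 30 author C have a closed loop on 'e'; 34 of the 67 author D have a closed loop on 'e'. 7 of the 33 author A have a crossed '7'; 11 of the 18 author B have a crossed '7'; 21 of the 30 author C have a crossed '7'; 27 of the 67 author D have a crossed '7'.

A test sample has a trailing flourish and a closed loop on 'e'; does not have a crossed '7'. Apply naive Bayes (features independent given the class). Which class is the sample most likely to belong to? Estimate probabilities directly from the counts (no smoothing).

author A

author A: (33/148) × (24/33) × (10/33) × (26/33) ≈ 0.0387164
author B: (18/148) × (2/18) × (8/18) × (7/18) ≈ 0.00233567
author C: (30/148) × (11/30) × (22/30) × (9/30) ≈ 0.0163514
author D: (67/148) × (5/67) × (34/67) × (40/67) ≈ 0.0102352
Highest score → author A.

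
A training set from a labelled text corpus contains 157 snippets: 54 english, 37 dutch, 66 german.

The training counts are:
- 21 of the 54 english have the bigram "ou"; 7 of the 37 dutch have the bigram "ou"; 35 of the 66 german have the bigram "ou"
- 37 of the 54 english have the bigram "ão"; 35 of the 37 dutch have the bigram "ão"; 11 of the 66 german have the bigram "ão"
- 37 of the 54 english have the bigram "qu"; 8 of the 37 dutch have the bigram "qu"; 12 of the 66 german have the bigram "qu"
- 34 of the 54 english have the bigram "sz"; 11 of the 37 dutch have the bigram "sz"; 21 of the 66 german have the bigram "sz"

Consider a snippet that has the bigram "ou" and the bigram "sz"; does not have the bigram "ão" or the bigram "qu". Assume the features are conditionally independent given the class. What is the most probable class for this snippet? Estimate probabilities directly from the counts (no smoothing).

german

english: (54/157) × (21/54) × (17/54) × (17/54) × (34/54) ≈ 0.00834671
dutch: (37/157) × (7/37) × (2/37) × (29/37) × (11/37) ≈ 0.000561583
german: (66/157) × (35/66) × (55/66) × (54/66) × (21/66) ≈ 0.0483629
Highest score → german.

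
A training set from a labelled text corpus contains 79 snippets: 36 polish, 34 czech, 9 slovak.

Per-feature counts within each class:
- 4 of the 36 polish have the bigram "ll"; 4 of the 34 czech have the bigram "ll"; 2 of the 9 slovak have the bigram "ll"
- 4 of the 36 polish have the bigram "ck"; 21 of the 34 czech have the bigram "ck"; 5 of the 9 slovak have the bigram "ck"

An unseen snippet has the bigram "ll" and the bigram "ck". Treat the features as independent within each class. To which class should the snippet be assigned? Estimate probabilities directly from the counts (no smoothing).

polish: (36/79) × (4/36) × (4/36) ≈ 0.00562588
czech: (34/79) × (4/34) × (21/34) ≈ 0.0312733
slovak: (9/79) × (2/9) × (5/9) ≈ 0.0140647
Highest score → czech.

czech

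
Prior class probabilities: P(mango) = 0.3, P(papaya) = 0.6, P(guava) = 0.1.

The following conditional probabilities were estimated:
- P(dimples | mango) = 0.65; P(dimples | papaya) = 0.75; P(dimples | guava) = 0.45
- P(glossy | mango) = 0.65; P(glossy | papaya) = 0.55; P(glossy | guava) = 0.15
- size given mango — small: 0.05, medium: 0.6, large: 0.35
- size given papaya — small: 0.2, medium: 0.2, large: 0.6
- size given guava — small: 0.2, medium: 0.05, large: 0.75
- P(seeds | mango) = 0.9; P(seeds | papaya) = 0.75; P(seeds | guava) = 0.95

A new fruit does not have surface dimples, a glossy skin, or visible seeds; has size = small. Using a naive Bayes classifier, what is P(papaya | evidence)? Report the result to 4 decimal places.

mango: 0.3 × (1−0.65) × (1−0.65) × 0.05 × (1−0.9) = 0.00018375
papaya: 0.6 × (1−0.75) × (1−0.55) × 0.2 × (1−0.75) = 0.003375
guava: 0.1 × (1−0.45) × (1−0.15) × 0.2 × (1−0.95) = 0.0004675
P(papaya | x) = 0.003375 / 0.00402625 ≈ 0.8382

0.8382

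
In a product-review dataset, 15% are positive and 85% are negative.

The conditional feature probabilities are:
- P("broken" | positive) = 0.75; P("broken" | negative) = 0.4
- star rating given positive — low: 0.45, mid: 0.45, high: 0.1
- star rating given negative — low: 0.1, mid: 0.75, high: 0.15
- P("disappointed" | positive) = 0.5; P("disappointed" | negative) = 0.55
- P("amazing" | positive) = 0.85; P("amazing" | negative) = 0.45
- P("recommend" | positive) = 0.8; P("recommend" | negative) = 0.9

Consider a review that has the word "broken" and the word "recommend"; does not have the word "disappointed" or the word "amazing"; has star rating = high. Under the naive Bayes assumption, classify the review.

negative

positive: 0.15 × 0.75 × 0.1 × (1−0.5) × (1−0.85) × 0.8 = 0.000675
negative: 0.85 × 0.4 × 0.15 × (1−0.55) × (1−0.45) × 0.9 = 0.01136025
Highest score → negative.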